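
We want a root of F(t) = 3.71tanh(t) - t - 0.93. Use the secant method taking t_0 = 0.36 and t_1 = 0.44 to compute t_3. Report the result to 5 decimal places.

0.36408

F(0.36) = -0.0092559, F(0.44) = 0.1646209
t_2 = 0.4400000 − 0.1646209·(0.4400000 − 0.3600000) / (0.1646209 − (-0.0092559)) = 0.4400000 − (0.0131697)/(0.1738768) = 0.3642586
F(0.3642586) = 0.0003815
t_3 = 0.3642586 − 0.0003815·(0.3642586 − 0.4400000) / (0.0003815 − 0.1646209) = 0.3642586 − (-0.0000289)/(-0.1642393) = 0.3640827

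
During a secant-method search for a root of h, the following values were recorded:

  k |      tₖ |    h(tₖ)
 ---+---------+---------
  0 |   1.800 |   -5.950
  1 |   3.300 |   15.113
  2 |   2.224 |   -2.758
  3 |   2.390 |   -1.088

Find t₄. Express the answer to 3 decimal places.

2.498

t₄ = 2.390 − (-1.088)·(2.390 − 2.224) / (-1.088 − (-2.758))
   = 2.390 − (-0.18061)/(1.67000) = 2.49815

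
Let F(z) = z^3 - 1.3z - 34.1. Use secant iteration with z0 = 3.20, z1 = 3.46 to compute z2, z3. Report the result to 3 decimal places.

3.372, 3.376

F(3.20) = -5.49200, F(3.46) = 2.82374
z2 = 3.46000 − 2.82374·(3.46000 − 3.20000) / (2.82374 − (-5.49200)) = 3.46000 − (0.73417)/(8.31574) = 3.37171
F(3.37171) = -0.15208
z3 = 3.37171 − (-0.15208)·(3.37171 − 3.46000) / (-0.15208 − 2.82374) = 3.37171 − (0.01343)/(-2.97582) = 3.37622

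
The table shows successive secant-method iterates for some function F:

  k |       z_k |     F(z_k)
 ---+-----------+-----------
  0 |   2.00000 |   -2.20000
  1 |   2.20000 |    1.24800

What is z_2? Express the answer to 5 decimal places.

z_2 = 2.20000 − 1.24800·(2.20000 − 2.00000) / (1.24800 − (-2.20000))
   = 2.20000 − (0.2496000)/(3.4480000) = 2.1276102

2.12761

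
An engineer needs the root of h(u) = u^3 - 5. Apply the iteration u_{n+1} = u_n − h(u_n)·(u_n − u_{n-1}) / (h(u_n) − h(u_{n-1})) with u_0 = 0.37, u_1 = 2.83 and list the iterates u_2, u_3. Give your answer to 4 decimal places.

h(0.37) = -4.949347, h(2.83) = 17.665187
u_2 = 2.830000 − 17.665187·(2.830000 − 0.370000) / (17.665187 − (-4.949347)) = 2.830000 − (43.456360)/(22.614534) = 0.908388
h(0.908388) = -4.250427
u_3 = 0.908388 − (-4.250427)·(0.908388 − 2.830000) / (-4.250427 − 17.665187) = 0.908388 − (8.167671)/(-21.915614) = 1.281075

0.9084, 1.2811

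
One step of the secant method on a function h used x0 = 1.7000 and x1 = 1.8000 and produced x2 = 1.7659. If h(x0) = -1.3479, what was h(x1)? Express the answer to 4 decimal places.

0.6975

The secant line through (1.7000, -1.3479) and (1.8000, h(x1)) crosses zero at x2 = 1.7659.
So (1.7000, -1.3479), (1.8000, h(x1)), (1.7659, 0) are collinear:
h(x1) = -1.3479 · (1.8000 − 1.7659) / (1.7000 − 1.7659) = -1.3479 · (0.034100)/(-0.065900) = 0.697472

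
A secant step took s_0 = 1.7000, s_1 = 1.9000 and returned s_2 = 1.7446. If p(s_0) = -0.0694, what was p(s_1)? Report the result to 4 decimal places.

The secant line through (1.7000, -0.0694) and (1.9000, p(s_1)) crosses zero at s_2 = 1.7446.
So (1.7000, -0.0694), (1.9000, p(s_1)), (1.7446, 0) are collinear:
p(s_1) = -0.0694 · (1.9000 − 1.7446) / (1.7000 − 1.7446) = -0.0694 · (0.155400)/(-0.044600) = 0.241811

0.2418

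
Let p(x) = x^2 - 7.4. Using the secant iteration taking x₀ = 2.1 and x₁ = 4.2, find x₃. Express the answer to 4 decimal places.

2.6885

p(2.1) = -2.990000, p(4.2) = 10.240000
x₂ = 4.200000 − 10.240000·(4.200000 − 2.100000) / (10.240000 − (-2.990000)) = 4.200000 − (21.504000)/(13.230000) = 2.574603
p(2.574603) = -0.771418
x₃ = 2.574603 − (-0.771418)·(2.574603 − 4.200000) / (-0.771418 − 10.240000) = 2.574603 − (1.253861)/(-11.011418) = 2.688472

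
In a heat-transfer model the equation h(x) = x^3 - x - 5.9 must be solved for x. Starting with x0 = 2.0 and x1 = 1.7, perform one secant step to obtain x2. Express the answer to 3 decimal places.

h(2.0) = 0.10000, h(1.7) = -2.68700
x2 = 1.70000 − (-2.68700)·(1.70000 − 2.00000) / (-2.68700 − 0.10000) = 1.70000 − (0.80610)/(-2.78700) = 1.98924

1.989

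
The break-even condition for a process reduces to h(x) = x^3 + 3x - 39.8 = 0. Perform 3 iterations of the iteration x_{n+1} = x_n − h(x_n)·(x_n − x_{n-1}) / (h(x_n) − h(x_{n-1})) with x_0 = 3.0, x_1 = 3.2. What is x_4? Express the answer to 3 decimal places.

3.122

h(3.0) = -3.80000, h(3.2) = 2.56800
x_2 = 3.20000 − 2.56800·(3.20000 − 3.00000) / (2.56800 − (-3.80000)) = 3.20000 − (0.51360)/(6.36800) = 3.11935
h(3.11935) = -0.08971
x_3 = 3.11935 − (-0.08971)·(3.11935 − 3.20000) / (-0.08971 − 2.56800) = 3.11935 − (0.00724)/(-2.65771) = 3.12207
h(3.12207) = -0.00200
x_4 = 3.12207 − (-0.00200)·(3.12207 − 3.11935) / (-0.00200 − (-0.08971)) = 3.12207 − (-0.00001)/(0.08770) = 3.12213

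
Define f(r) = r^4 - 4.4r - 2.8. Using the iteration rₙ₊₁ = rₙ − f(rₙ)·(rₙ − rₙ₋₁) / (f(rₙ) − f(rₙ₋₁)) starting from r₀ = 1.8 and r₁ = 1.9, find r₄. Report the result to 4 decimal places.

f(1.8) = -0.222400, f(1.9) = 1.872100
r₂ = 1.900000 − 1.872100·(1.900000 − 1.800000) / (1.872100 − (-0.222400)) = 1.900000 − (0.187210)/(2.094500) = 1.810618
f(1.810618) = -0.019217
r₃ = 1.810618 − (-0.019217)·(1.810618 − 1.900000) / (-0.019217 − 1.872100) = 1.810618 − (0.001718)/(-1.891317) = 1.811526
f(1.811526) = -0.001634
r₄ = 1.811526 − (-0.001634)·(1.811526 − 1.810618) / (-0.001634 − (-0.019217)) = 1.811526 − (-0.000001)/(0.017583) = 1.811611

1.8116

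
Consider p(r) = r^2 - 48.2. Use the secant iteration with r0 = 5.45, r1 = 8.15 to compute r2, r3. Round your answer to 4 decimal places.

p(5.45) = -18.497500, p(8.15) = 18.222500
r2 = 8.150000 − 18.222500·(8.150000 − 5.450000) / (18.222500 − (-18.497500)) = 8.150000 − (49.200750)/(36.720000) = 6.810110
p(6.810110) = -1.822398
r3 = 6.810110 − (-1.822398)·(6.810110 − 8.150000) / (-1.822398 − 18.222500) = 6.810110 − (2.441812)/(-20.044898) = 6.931927

6.8101, 6.9319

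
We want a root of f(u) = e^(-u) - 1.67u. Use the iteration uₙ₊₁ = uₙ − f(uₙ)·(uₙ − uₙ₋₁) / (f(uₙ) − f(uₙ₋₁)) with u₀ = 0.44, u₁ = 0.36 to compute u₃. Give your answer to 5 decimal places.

f(0.44) = -0.0907636, f(0.36) = 0.0964763
u₂ = 0.3600000 − 0.0964763·(0.3600000 − 0.4400000) / (0.0964763 − (-0.0907636)) = 0.3600000 − (-0.0077181)/(0.1872399) = 0.4012204
f(0.4012204) = -0.0005356
u₃ = 0.4012204 − (-0.0005356)·(0.4012204 − 0.3600000) / (-0.0005356 − 0.0964763) = 0.4012204 − (-0.0000221)/(-0.0970119) = 0.4009928

0.40099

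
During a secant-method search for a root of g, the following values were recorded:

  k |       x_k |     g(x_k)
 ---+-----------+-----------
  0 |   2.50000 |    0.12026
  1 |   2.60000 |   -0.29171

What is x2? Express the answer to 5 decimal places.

2.52919

x2 = 2.60000 − (-0.29171)·(2.60000 − 2.50000) / (-0.29171 − 0.12026)
   = 2.60000 − (-0.0291710)/(-0.4119700) = 2.5291914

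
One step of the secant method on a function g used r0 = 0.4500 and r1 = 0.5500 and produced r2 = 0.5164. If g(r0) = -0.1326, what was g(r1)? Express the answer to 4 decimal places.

The secant line through (0.4500, -0.1326) and (0.5500, g(r1)) crosses zero at r2 = 0.5164.
So (0.4500, -0.1326), (0.5500, g(r1)), (0.5164, 0) are collinear:
g(r1) = -0.1326 · (0.5500 − 0.5164) / (0.4500 − 0.5164) = -0.1326 · (0.033600)/(-0.066400) = 0.067099

0.0671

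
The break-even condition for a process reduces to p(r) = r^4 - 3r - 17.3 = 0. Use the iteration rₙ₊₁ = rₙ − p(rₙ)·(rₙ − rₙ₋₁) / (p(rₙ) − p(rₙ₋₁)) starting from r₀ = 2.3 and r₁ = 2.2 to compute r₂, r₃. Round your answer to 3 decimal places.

2.211, 2.212

p(2.3) = 3.78410, p(2.2) = -0.47440
r₂ = 2.20000 − (-0.47440)·(2.20000 − 2.30000) / (-0.47440 − 3.78410) = 2.20000 − (0.04744)/(-4.25850) = 2.21114
p(2.21114) = -0.02973
r₃ = 2.21114 − (-0.02973)·(2.21114 − 2.20000) / (-0.02973 − (-0.47440)) = 2.21114 − (-0.00033)/(0.44467) = 2.21188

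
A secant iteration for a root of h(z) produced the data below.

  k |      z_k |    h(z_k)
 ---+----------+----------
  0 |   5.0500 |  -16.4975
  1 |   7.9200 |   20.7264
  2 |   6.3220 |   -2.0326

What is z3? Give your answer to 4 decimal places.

6.4647

z3 = 6.3220 − (-2.0326)·(6.3220 − 7.9200) / (-2.0326 − 20.7264)
   = 6.3220 − (3.248095)/(-22.759000) = 6.464717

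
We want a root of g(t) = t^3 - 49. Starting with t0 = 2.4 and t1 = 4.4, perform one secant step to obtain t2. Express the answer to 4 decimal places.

3.3859

g(2.4) = -35.176000, g(4.4) = 36.184000
t2 = 4.400000 − 36.184000·(4.400000 − 2.400000) / (36.184000 − (-35.176000)) = 4.400000 − (72.368000)/(71.360000) = 3.385874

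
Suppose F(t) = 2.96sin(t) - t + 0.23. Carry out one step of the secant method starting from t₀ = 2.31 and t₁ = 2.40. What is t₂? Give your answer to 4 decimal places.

F(2.31) = 0.107456, F(2.40) = -0.170629
t₂ = 2.400000 − (-0.170629)·(2.400000 − 2.310000) / (-0.170629 − 0.107456) = 2.400000 − (-0.015357)/(-0.278085) = 2.344777

2.3448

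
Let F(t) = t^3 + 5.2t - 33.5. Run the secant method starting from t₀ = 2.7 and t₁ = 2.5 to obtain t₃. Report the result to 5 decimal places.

F(2.7) = 0.2230000, F(2.5) = -4.8750000
t₂ = 2.5000000 − (-4.8750000)·(2.5000000 − 2.7000000) / (-4.8750000 − 0.2230000) = 2.5000000 − (0.9750000)/(-5.0980000) = 2.6912515
F(2.6912515) = -0.0132034
t₃ = 2.6912515 − (-0.0132034)·(2.6912515 − 2.5000000) / (-0.0132034 − (-4.8750000)) = 2.6912515 − (-0.0025252)/(4.8617966) = 2.6917709

2.69177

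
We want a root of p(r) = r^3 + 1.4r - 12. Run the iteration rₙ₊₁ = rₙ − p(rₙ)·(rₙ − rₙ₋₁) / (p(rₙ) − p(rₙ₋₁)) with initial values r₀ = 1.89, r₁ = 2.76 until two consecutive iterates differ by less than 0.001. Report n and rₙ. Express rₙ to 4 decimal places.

n = 5, rₙ = 2.0862

p(1.89) = -2.602731, p(2.76) = 12.888576
r₂ = 2.760000 − 12.888576·(0.870000)/(15.491307) = 2.036171;  |Δ| = 0.723829
p(2.036171) = -0.707415
r₃ = 2.036171 − (-0.707415)·(-0.723829)/(-13.595991) = 2.073832;  |Δ| = 0.037662
p(2.073832) = -0.177536
r₄ = 2.073832 − (-0.177536)·(0.037662)/(0.529879) = 2.086451;  |Δ| = 0.012619
p(2.086451) = 0.003931
r₅ = 2.086451 − 0.003931·(0.012619)/(0.181467) = 2.086178;  |Δ| = 0.000273
|r₅ − r₄| = 0.000273 < 0.001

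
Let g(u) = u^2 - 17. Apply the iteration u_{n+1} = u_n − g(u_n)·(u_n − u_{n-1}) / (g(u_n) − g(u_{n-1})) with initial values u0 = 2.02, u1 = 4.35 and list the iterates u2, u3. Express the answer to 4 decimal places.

4.0482, 4.1211

g(2.02) = -12.919600, g(4.35) = 1.922500
u2 = 4.350000 − 1.922500·(4.350000 − 2.020000) / (1.922500 − (-12.919600)) = 4.350000 − (4.479425)/(14.842100) = 4.048195
g(4.048195) = -0.612120
u3 = 4.048195 − (-0.612120)·(4.048195 − 4.350000) / (-0.612120 − 1.922500) = 4.048195 − (0.184741)/(-2.534620) = 4.121082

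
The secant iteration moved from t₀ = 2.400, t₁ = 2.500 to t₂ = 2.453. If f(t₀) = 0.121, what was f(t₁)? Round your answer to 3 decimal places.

-0.107

The secant line through (2.400, 0.121) and (2.500, f(t₁)) crosses zero at t₂ = 2.453.
So (2.400, 0.121), (2.500, f(t₁)), (2.453, 0) are collinear:
f(t₁) = 0.121 · (2.500 − 2.453) / (2.400 − 2.453) = 0.121 · (0.04700)/(-0.05300) = -0.10730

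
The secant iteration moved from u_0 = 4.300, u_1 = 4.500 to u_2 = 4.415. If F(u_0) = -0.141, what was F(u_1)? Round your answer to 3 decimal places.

0.104

The secant line through (4.300, -0.141) and (4.500, F(u_1)) crosses zero at u_2 = 4.415.
So (4.300, -0.141), (4.500, F(u_1)), (4.415, 0) are collinear:
F(u_1) = -0.141 · (4.500 − 4.415) / (4.300 − 4.415) = -0.141 · (0.08500)/(-0.11500) = 0.10422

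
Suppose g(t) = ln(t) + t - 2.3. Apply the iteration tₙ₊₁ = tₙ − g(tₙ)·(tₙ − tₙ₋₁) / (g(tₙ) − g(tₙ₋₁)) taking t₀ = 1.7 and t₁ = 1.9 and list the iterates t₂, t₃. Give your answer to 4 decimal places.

1.7446, 1.7439

g(1.7) = -0.069372, g(1.9) = 0.241854
t₂ = 1.900000 − 0.241854·(1.900000 − 1.700000) / (0.241854 − (-0.069372)) = 1.900000 − (0.048371)/(0.311226) = 1.744580
g(1.744580) = 0.001093
t₃ = 1.744580 − 0.001093·(1.744580 − 1.900000) / (0.001093 − 0.241854) = 1.744580 − (-0.000170)/(-0.240760) = 1.743874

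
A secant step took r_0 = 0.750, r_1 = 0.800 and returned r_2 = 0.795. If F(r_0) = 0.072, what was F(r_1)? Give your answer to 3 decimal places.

The secant line through (0.750, 0.072) and (0.800, F(r_1)) crosses zero at r_2 = 0.795.
So (0.750, 0.072), (0.800, F(r_1)), (0.795, 0) are collinear:
F(r_1) = 0.072 · (0.800 − 0.795) / (0.750 − 0.795) = 0.072 · (0.00500)/(-0.04500) = -0.00800

-0.008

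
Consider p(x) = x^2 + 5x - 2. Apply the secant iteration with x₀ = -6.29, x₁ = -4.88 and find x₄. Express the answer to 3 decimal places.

p(-6.29) = 6.11410, p(-4.88) = -2.58560
x₂ = -4.88000 − (-2.58560)·(-4.88000 − (-6.29000)) / (-2.58560 − 6.11410) = -4.88000 − (-3.64570)/(-8.69970) = -5.29906
p(-5.29906) = -0.41526
x₃ = -5.29906 − (-0.41526)·(-5.29906 − (-4.88000)) / (-0.41526 − (-2.58560)) = -5.29906 − (0.17402)/(2.17034) = -5.37924
p(-5.37924) = 0.04003
x₄ = -5.37924 − 0.04003·(-5.37924 − (-5.29906)) / (0.04003 − (-0.41526)) = -5.37924 − (-0.00321)/(0.45529) = -5.37219

-5.372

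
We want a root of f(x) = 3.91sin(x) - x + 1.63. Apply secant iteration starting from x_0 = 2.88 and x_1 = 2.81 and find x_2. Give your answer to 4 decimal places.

2.8296

f(2.88) = -0.238798, f(2.81) = 0.092898
x_2 = 2.810000 − 0.092898·(2.810000 − 2.880000) / (0.092898 − (-0.238798)) = 2.810000 − (-0.006503)/(0.331696) = 2.829605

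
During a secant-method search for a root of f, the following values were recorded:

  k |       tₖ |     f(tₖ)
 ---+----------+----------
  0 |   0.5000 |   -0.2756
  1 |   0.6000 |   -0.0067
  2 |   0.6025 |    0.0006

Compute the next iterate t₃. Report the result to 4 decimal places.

0.6023

t₃ = 0.6025 − 0.0006·(0.6025 − 0.6000) / (0.0006 − (-0.0067))
   = 0.6025 − (0.000002)/(0.007300) = 0.602295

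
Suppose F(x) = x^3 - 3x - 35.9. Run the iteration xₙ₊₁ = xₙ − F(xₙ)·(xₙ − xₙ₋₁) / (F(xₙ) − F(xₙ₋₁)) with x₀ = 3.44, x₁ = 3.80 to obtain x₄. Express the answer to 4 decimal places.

F(3.44) = -5.512416, F(3.80) = 7.572000
x₂ = 3.800000 − 7.572000·(3.800000 − 3.440000) / (7.572000 − (-5.512416)) = 3.800000 − (2.725920)/(13.084416) = 3.591667
F(3.591667) = -0.342251
x₃ = 3.591667 − (-0.342251)·(3.591667 − 3.800000) / (-0.342251 − 7.572000) = 3.591667 − (0.071302)/(-7.914251) = 3.600676
F(3.600676) = -0.019740
x₄ = 3.600676 − (-0.019740)·(3.600676 − 3.591667) / (-0.019740 − (-0.342251)) = 3.600676 − (-0.000178)/(0.322511) = 3.601227

3.6012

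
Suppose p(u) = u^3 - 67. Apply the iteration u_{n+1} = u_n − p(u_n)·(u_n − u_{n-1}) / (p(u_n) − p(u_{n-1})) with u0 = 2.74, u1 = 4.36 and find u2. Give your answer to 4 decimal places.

3.9471

p(2.74) = -46.429176, p(4.36) = 15.881856
u2 = 4.360000 − 15.881856·(4.360000 − 2.740000) / (15.881856 − (-46.429176)) = 4.360000 − (25.728607)/(62.311032) = 3.947094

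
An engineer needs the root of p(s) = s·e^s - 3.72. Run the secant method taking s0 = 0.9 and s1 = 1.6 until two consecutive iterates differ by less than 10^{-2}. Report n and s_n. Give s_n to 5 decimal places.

p(0.9) = -1.5063572, p(1.6) = 4.2048519
s2 = 1.6000000 − 4.2048519·(0.7000000)/(5.7112091) = 1.0846282;  |Δ| = 0.5153718
p(1.0846282) = -0.5113016
s3 = 1.0846282 − (-0.5113016)·(-0.5153718)/(-4.7161534) = 1.1405022;  |Δ| = 0.0558740
p(1.1405022) = -0.1521226
s4 = 1.1405022 − (-0.1521226)·(0.0558740)/(0.3591789) = 1.1641664;  |Δ| = 0.0236643
p(1.1641664) = 0.0091180
s5 = 1.1641664 − 0.0091180·(0.0236643)/(0.1612406) = 1.1628282;  |Δ| = 0.0013382
|s5 − s4| = 0.0013382 < 10^{-2}

n = 5, s_n = 1.16283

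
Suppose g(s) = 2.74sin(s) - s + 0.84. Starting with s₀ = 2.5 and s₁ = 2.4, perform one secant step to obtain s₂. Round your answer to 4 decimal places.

2.4935

g(2.5) = -0.020186, g(2.4) = 0.290769
s₂ = 2.400000 − 0.290769·(2.400000 − 2.500000) / (0.290769 − (-0.020186)) = 2.400000 − (-0.029077)/(0.310955) = 2.493508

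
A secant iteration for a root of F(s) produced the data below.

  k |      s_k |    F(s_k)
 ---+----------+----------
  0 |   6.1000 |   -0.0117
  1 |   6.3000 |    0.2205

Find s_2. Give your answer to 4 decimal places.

s_2 = 6.3000 − 0.2205·(6.3000 − 6.1000) / (0.2205 − (-0.0117))
   = 6.3000 − (0.044100)/(0.232200) = 6.110078

6.1101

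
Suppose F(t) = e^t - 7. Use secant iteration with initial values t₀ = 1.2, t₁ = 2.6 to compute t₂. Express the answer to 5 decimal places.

1.70789

F(1.2) = -3.6798831, F(2.6) = 6.4637380
t₂ = 2.6000000 − 6.4637380·(2.6000000 − 1.2000000) / (6.4637380 − (-3.6798831)) = 2.6000000 − (9.0492332)/(10.1436211) = 1.7078893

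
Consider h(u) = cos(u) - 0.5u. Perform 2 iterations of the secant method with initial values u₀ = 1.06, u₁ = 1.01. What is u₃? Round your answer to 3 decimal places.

h(1.06) = -0.04113, h(1.01) = 0.02686
u₂ = 1.01000 − 0.02686·(1.01000 − 1.06000) / (0.02686 − (-0.04113)) = 1.01000 − (-0.00134)/(0.06799) = 1.02975
h(1.02975) = 0.00015
u₃ = 1.02975 − 0.00015·(1.02975 − 1.01000) / (0.00015 − 0.02686) = 1.02975 − (0.00000)/(-0.02671) = 1.02987

1.030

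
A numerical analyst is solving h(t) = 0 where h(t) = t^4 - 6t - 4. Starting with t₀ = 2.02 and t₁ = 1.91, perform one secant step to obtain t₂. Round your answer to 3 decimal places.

1.998

h(2.02) = 0.52966, h(1.91) = -2.15137
t₂ = 1.91000 − (-2.15137)·(1.91000 − 2.02000) / (-2.15137 − 0.52966) = 1.91000 − (0.23665)/(-2.68103) = 1.99827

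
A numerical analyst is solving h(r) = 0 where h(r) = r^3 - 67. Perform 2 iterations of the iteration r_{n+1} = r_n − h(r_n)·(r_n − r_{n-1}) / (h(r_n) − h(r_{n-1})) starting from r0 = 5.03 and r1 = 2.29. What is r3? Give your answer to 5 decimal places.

h(5.03) = 60.2635270, h(2.29) = -54.9910110
r2 = 2.2900000 − (-54.9910110)·(2.2900000 − 5.0300000) / (-54.9910110 − 60.2635270) = 2.2900000 − (150.6753701)/(-115.2545380) = 3.5973270
h(3.5973270) = -20.4478488
r3 = 3.5973270 − (-20.4478488)·(3.5973270 − 2.2900000) / (-20.4478488 − (-54.9910110)) = 3.5973270 − (-26.7320250)/(34.5431622) = 4.3712001

4.37120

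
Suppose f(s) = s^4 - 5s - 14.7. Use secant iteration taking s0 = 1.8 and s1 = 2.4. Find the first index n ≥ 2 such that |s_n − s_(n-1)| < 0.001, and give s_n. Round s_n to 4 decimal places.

f(1.8) = -13.202400, f(2.4) = 6.477600
s2 = 2.400000 − 6.477600·(0.600000)/(19.680000) = 2.202512;  |Δ| = 0.197488
f(2.202512) = -2.179778
s3 = 2.202512 − (-2.179778)·(-0.197488)/(-8.657378) = 2.252236;  |Δ| = 0.049724
f(2.252236) = -0.230235
s4 = 2.252236 − (-0.230235)·(0.049724)/(1.949543) = 2.258108;  |Δ| = 0.005872
f(2.258108) = 0.009808
s5 = 2.258108 − 0.009808·(0.005872)/(0.240044) = 2.257869;  |Δ| = 0.000240
|s5 − s4| = 0.000240 < 0.001

n = 5, s_n = 2.2579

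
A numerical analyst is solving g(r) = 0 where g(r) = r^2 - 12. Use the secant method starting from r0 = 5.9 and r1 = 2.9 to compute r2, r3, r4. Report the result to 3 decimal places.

3.308, 3.478, 3.464

g(5.9) = 22.81000, g(2.9) = -3.59000
r2 = 2.90000 − (-3.59000)·(2.90000 − 5.90000) / (-3.59000 − 22.81000) = 2.90000 − (10.77000)/(-26.40000) = 3.30795
g(3.30795) = -1.05744
r3 = 3.30795 − (-1.05744)·(3.30795 − 2.90000) / (-1.05744 − (-3.59000)) = 3.30795 − (-0.43139)/(2.53256) = 3.47829
g(3.47829) = 0.09850
r4 = 3.47829 − 0.09850·(3.47829 − 3.30795) / (0.09850 − (-1.05744)) = 3.47829 − (0.01678)/(1.15594) = 3.46378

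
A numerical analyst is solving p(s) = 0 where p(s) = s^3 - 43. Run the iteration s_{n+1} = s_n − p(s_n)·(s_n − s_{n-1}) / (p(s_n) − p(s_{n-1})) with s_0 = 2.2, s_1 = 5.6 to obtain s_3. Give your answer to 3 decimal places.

3.216

p(2.2) = -32.35200, p(5.6) = 132.61600
s_2 = 5.60000 − 132.61600·(5.60000 − 2.20000) / (132.61600 − (-32.35200)) = 5.60000 − (450.89440)/(164.96800) = 2.86678
p(2.86678) = -19.43966
s_3 = 2.86678 − (-19.43966)·(2.86678 − 5.60000) / (-19.43966 − 132.61600) = 2.86678 − (53.13293)/(-152.05566) = 3.21621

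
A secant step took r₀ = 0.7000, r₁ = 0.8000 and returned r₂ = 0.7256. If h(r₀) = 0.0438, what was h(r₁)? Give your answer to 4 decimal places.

The secant line through (0.7000, 0.0438) and (0.8000, h(r₁)) crosses zero at r₂ = 0.7256.
So (0.7000, 0.0438), (0.8000, h(r₁)), (0.7256, 0) are collinear:
h(r₁) = 0.0438 · (0.8000 − 0.7256) / (0.7000 − 0.7256) = 0.0438 · (0.074400)/(-0.025600) = -0.127294

-0.1273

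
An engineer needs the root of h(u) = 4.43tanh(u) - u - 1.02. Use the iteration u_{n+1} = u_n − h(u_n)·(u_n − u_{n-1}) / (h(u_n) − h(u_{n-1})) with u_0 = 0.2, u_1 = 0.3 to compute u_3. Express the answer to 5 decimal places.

0.30969

h(0.2) = -0.3456273, h(0.3) = -0.0294851
u_2 = 0.3000000 − (-0.0294851)·(0.3000000 − 0.2000000) / (-0.0294851 − (-0.3456273)) = 0.3000000 − (-0.0029485)/(0.3161422) = 0.3093265
h(0.3093265) = -0.0011049
u_3 = 0.3093265 − (-0.0011049)·(0.3093265 − 0.3000000) / (-0.0011049 − (-0.0294851)) = 0.3093265 − (-0.0000103)/(0.0283802) = 0.3096896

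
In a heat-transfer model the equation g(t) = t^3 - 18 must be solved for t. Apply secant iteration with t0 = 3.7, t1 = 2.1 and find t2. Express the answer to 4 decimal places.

2.4378

g(3.7) = 32.653000, g(2.1) = -8.739000
t2 = 2.100000 − (-8.739000)·(2.100000 − 3.700000) / (-8.739000 − 32.653000) = 2.100000 − (13.982400)/(-41.392000) = 2.437804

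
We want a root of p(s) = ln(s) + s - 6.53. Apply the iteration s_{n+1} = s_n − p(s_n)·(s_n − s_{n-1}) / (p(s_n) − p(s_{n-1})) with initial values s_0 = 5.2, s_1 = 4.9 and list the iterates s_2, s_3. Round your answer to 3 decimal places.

p(5.2) = 0.31866, p(4.9) = -0.04076
s_2 = 4.90000 − (-0.04076)·(4.90000 − 5.20000) / (-0.04076 − 0.31866) = 4.90000 − (0.01223)/(-0.35942) = 4.93403
p(4.93403) = 0.00018
s_3 = 4.93403 − 0.00018·(4.93403 − 4.90000) / (0.00018 − (-0.04076)) = 4.93403 − (0.00001)/(0.04095) = 4.93388

4.934, 4.934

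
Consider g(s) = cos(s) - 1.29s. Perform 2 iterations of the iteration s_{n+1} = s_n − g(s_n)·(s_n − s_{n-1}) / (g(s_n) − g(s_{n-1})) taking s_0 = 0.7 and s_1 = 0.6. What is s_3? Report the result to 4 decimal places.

g(0.7) = -0.138158, g(0.6) = 0.051336
s_2 = 0.600000 − 0.051336·(0.600000 − 0.700000) / (0.051336 − (-0.138158)) = 0.600000 − (-0.005134)/(0.189493) = 0.627091
g(0.627091) = 0.000791
s_3 = 0.627091 − 0.000791·(0.627091 − 0.600000) / (0.000791 − 0.051336) = 0.627091 − (0.000021)/(-0.050545) = 0.627515

0.6275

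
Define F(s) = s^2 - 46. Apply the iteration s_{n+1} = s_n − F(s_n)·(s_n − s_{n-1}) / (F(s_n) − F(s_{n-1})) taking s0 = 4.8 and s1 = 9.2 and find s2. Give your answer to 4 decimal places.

6.4400

F(4.8) = -22.960000, F(9.2) = 38.640000
s2 = 9.200000 − 38.640000·(9.200000 − 4.800000) / (38.640000 − (-22.960000)) = 9.200000 − (170.016000)/(61.600000) = 6.440000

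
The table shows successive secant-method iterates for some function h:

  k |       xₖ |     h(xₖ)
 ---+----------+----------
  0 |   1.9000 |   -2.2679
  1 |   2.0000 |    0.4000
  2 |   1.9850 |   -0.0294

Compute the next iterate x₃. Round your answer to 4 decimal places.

x₃ = 1.9850 − (-0.0294)·(1.9850 − 2.0000) / (-0.0294 − 0.4000)
   = 1.9850 − (0.000441)/(-0.429400) = 1.986027

1.9860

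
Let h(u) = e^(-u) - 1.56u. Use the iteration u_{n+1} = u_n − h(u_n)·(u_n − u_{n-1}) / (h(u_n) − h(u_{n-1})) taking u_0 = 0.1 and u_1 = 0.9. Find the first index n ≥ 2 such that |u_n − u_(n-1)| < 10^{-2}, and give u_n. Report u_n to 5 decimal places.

h(0.1) = 0.7488374, h(0.9) = -0.9974303
u_2 = 0.9000000 − (-0.9974303)·(0.8000000)/(-1.7462678) = 0.4430573;  |Δ| = 0.4569427
h(0.4430573) = -0.0490990
u_3 = 0.4430573 − (-0.0490990)·(-0.4569427)/(0.9483313) = 0.4193995;  |Δ| = 0.0236578
h(0.4193995) = 0.0031782
u_4 = 0.4193995 − 0.0031782·(-0.0236578)/(0.0522773) = 0.4208378;  |Δ| = 0.0014383
|u_4 − u_3| = 0.0014383 < 10^{-2}

n = 4, u_n = 0.42084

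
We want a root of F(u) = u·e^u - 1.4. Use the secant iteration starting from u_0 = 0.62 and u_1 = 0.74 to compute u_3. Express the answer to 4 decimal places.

0.6971

F(0.62) = -0.247465, F(0.74) = 0.150992
u_2 = 0.740000 − 0.150992·(0.740000 − 0.620000) / (0.150992 − (-0.247465)) = 0.740000 − (0.018119)/(0.398457) = 0.694527
F(0.694527) = -0.009028
u_3 = 0.694527 − (-0.009028)·(0.694527 − 0.740000) / (-0.009028 − 0.150992) = 0.694527 − (0.000411)/(-0.160021) = 0.697092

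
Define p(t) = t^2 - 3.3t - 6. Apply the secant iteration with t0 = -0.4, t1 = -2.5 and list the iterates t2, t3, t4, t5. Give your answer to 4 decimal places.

-1.1290, -1.2733, -1.3043, -1.3034

p(-0.4) = -4.520000, p(-2.5) = 8.500000
t2 = -2.500000 − 8.500000·(-2.500000 − (-0.400000)) / (8.500000 − (-4.520000)) = -2.500000 − (-17.850000)/(13.020000) = -1.129032
p(-1.129032) = -0.999480
t3 = -1.129032 − (-0.999480)·(-1.129032 − (-2.500000)) / (-0.999480 − 8.500000) = -1.129032 − (-1.370254)/(-9.499480) = -1.273277
p(-1.273277) = -0.176949
t4 = -1.273277 − (-0.176949)·(-1.273277 − (-1.129032)) / (-0.176949 − (-0.999480)) = -1.273277 − (0.025524)/(0.822531) = -1.304309
p(-1.304309) = 0.005439
t5 = -1.304309 − 0.005439·(-1.304309 − (-1.273277)) / (0.005439 − (-0.176949)) = -1.304309 − (-0.000169)/(0.182388) = -1.303383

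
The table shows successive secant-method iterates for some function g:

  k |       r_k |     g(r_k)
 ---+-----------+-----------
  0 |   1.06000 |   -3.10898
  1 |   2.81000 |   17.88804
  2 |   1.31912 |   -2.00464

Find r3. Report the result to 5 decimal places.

r3 = 1.31912 − (-2.00464)·(1.31912 − 2.81000) / (-2.00464 − 17.88804)
   = 1.31912 − (2.9886777)/(-19.8926800) = 1.4693601

1.46936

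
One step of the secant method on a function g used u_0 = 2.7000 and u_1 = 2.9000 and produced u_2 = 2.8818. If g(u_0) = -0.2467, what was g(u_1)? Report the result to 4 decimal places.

The secant line through (2.7000, -0.2467) and (2.9000, g(u_1)) crosses zero at u_2 = 2.8818.
So (2.7000, -0.2467), (2.9000, g(u_1)), (2.8818, 0) are collinear:
g(u_1) = -0.2467 · (2.9000 − 2.8818) / (2.7000 − 2.8818) = -0.2467 · (0.018200)/(-0.181800) = 0.024697

0.0247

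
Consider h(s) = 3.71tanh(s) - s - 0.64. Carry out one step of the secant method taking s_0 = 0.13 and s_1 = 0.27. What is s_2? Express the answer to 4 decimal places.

h(0.13) = -0.290399, h(0.27) = 0.068048
s_2 = 0.270000 − 0.068048·(0.270000 − 0.130000) / (0.068048 − (-0.290399)) = 0.270000 − (0.009527)/(0.358447) = 0.243422

0.2434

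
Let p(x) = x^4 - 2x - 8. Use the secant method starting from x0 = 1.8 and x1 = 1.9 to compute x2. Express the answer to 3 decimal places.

p(1.8) = -1.10240, p(1.9) = 1.23210
x2 = 1.90000 − 1.23210·(1.90000 − 1.80000) / (1.23210 − (-1.10240)) = 1.90000 − (0.12321)/(2.33450) = 1.84722

1.847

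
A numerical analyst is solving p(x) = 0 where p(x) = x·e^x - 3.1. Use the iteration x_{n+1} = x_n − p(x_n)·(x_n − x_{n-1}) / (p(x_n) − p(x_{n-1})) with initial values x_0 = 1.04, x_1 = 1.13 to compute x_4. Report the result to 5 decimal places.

1.06677

p(1.04) = -0.1576143, p(1.13) = 0.3980918
x_2 = 1.1300000 − 0.3980918·(1.1300000 − 1.0400000) / (0.3980918 − (-0.1576143)) = 1.1300000 − (0.0358283)/(0.5557062) = 1.0655266
p(1.0655266) = -0.0074508
x_3 = 1.0655266 − (-0.0074508)·(1.0655266 − 1.1300000) / (-0.0074508 − 0.3980918) = 1.0655266 − (0.0004804)/(-0.4055427) = 1.0667111
p(1.0667111) = -0.0003434
x_4 = 1.0667111 − (-0.0003434)·(1.0667111 − 1.0655266) / (-0.0003434 − (-0.0074508)) = 1.0667111 − (-0.0000004)/(0.0071074) = 1.0667684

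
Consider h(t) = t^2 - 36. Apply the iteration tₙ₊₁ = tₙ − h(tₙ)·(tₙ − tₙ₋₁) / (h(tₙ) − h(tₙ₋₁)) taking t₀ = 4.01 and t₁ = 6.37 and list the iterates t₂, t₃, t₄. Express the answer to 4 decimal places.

5.9291, 5.9979, 6.0000

h(4.01) = -19.919900, h(6.37) = 4.576900
t₂ = 6.370000 − 4.576900·(6.370000 − 4.010000) / (4.576900 − (-19.919900)) = 6.370000 − (10.801484)/(24.496800) = 5.929066
h(5.929066) = -0.846182
t₃ = 5.929066 − (-0.846182)·(5.929066 − 6.370000) / (-0.846182 − 4.576900) = 5.929066 − (0.373111)/(-5.423082) = 5.997866
h(5.997866) = -0.025603
t₄ = 5.997866 − (-0.025603)·(5.997866 − 5.929066) / (-0.025603 − (-0.846182)) = 5.997866 − (-0.001762)/(0.820579) = 6.000013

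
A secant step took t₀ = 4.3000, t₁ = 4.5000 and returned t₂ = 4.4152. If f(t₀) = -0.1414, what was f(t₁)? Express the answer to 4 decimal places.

0.1041

The secant line through (4.3000, -0.1414) and (4.5000, f(t₁)) crosses zero at t₂ = 4.4152.
So (4.3000, -0.1414), (4.5000, f(t₁)), (4.4152, 0) are collinear:
f(t₁) = -0.1414 · (4.5000 − 4.4152) / (4.3000 − 4.4152) = -0.1414 · (0.084800)/(-0.115200) = 0.104086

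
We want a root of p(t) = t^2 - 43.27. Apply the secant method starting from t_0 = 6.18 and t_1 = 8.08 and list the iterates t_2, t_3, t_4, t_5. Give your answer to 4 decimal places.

6.5361, 6.5737, 6.5780, 6.5780

p(6.18) = -5.077600, p(8.08) = 22.016400
t_2 = 8.080000 − 22.016400·(8.080000 − 6.180000) / (22.016400 − (-5.077600)) = 8.080000 − (41.831160)/(27.094000) = 6.536073
p(6.536073) = -0.549751
t_3 = 6.536073 − (-0.549751)·(6.536073 − 8.080000) / (-0.549751 − 22.016400) = 6.536073 − (0.848775)/(-22.566151) = 6.573686
p(6.573686) = -0.056657
t_4 = 6.573686 − (-0.056657)·(6.573686 − 6.536073) / (-0.056657 − (-0.549751)) = 6.573686 − (-0.002131)/(0.493094) = 6.578007
p(6.578007) = 0.000181
t_5 = 6.578007 − 0.000181·(6.578007 − 6.573686) / (0.000181 − (-0.056657)) = 6.578007 − (0.000001)/(0.056838) = 6.577994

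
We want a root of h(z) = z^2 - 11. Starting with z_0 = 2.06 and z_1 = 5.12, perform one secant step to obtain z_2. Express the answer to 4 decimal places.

h(2.06) = -6.756400, h(5.12) = 15.214400
z_2 = 5.120000 − 15.214400·(5.120000 − 2.060000) / (15.214400 − (-6.756400)) = 5.120000 − (46.556064)/(21.970800) = 3.001003

3.0010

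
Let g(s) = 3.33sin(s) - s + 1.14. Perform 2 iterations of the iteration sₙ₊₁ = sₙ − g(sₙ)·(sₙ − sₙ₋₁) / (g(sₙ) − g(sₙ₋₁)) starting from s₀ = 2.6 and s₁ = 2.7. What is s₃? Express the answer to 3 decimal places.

2.666

g(2.6) = 0.25662, g(2.7) = -0.13682
s₂ = 2.70000 − (-0.13682)·(2.70000 − 2.60000) / (-0.13682 − 0.25662) = 2.70000 − (-0.01368)/(-0.39344) = 2.66522
g(2.66522) = 0.00177
s₃ = 2.66522 − 0.00177·(2.66522 − 2.70000) / (0.00177 − (-0.13682)) = 2.66522 − (-0.00006)/(0.13859) = 2.66567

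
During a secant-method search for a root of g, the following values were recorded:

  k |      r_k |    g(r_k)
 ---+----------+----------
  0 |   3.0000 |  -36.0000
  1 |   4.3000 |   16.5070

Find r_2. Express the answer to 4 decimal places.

r_2 = 4.3000 − 16.5070·(4.3000 − 3.0000) / (16.5070 − (-36.0000))
   = 4.3000 − (21.459100)/(52.507000) = 3.891310

3.8913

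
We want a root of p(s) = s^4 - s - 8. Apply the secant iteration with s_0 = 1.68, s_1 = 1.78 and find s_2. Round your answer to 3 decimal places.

p(1.68) = -1.71406, p(1.78) = 0.25876
s_2 = 1.78000 − 0.25876·(1.78000 − 1.68000) / (0.25876 − (-1.71406)) = 1.78000 − (0.02588)/(1.97282) = 1.76688

1.767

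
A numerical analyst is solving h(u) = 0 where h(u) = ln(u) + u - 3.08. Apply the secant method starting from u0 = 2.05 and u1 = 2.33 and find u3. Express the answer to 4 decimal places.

2.2632

h(2.05) = -0.312160, h(2.33) = 0.095868
u2 = 2.330000 − 0.095868·(2.330000 − 2.050000) / (0.095868 − (-0.312160)) = 2.330000 − (0.026843)/(0.408028) = 2.264213
h(2.264213) = 0.001440
u3 = 2.264213 − 0.001440·(2.264213 − 2.330000) / (0.001440 − 0.095868) = 2.264213 − (-0.000095)/(-0.094429) = 2.263210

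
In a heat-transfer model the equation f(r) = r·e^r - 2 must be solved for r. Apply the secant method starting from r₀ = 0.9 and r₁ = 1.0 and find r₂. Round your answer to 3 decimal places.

0.858

f(0.9) = 0.21364, f(1.0) = 0.71828
r₂ = 1.00000 − 0.71828·(1.00000 − 0.90000) / (0.71828 − 0.21364) = 1.00000 − (0.07183)/(0.50464) = 0.85766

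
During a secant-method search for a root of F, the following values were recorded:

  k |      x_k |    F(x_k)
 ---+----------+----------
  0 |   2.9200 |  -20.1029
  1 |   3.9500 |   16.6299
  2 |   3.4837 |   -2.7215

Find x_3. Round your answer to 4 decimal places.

x_3 = 3.4837 − (-2.7215)·(3.4837 − 3.9500) / (-2.7215 − 16.6299)
   = 3.4837 − (1.269035)/(-19.351400) = 3.549278

3.5493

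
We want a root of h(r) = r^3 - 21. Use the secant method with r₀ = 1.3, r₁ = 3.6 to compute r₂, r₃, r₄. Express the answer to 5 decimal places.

2.27274, 2.62475, 2.78664

h(1.3) = -18.8030000, h(3.6) = 25.6560000
r₂ = 3.6000000 − 25.6560000·(3.6000000 − 1.3000000) / (25.6560000 − (-18.8030000)) = 3.6000000 − (59.0088000)/(44.4590000) = 2.2727367
h(2.2727367) = -9.2605605
r₃ = 2.2727367 − (-9.2605605)·(2.2727367 − 3.6000000) / (-9.2605605 − 25.6560000) = 2.2727367 − (12.2912023)/(-34.9165605) = 2.6247531
h(2.6247531) = -2.9172130
r₄ = 2.6247531 − (-2.9172130)·(2.6247531 − 2.2727367) / (-2.9172130 − (-9.2605605)) = 2.6247531 − (-1.0269069)/(6.3433475) = 2.7866403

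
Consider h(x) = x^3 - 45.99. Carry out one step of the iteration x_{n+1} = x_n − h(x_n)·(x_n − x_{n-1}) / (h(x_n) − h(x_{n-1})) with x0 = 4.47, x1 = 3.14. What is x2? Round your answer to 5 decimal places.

3.48257

h(4.47) = 43.3246230, h(3.14) = -15.0308560
x2 = 3.1400000 − (-15.0308560)·(3.1400000 − 4.4700000) / (-15.0308560 − 43.3246230) = 3.1400000 − (19.9910385)/(-58.3554790) = 3.4825735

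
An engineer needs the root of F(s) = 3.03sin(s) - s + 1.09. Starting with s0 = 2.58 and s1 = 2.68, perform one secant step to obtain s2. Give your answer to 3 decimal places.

2.614

F(2.58) = 0.12358, F(2.68) = -0.24051
s2 = 2.68000 − (-0.24051)·(2.68000 − 2.58000) / (-0.24051 − 0.12358) = 2.68000 − (-0.02405)/(-0.36410) = 2.61394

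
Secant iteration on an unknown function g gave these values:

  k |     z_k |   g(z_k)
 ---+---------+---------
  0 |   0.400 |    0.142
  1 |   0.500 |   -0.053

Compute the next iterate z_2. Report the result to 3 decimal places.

0.473

z_2 = 0.500 − (-0.053)·(0.500 − 0.400) / (-0.053 − 0.142)
   = 0.500 − (-0.00530)/(-0.19500) = 0.47282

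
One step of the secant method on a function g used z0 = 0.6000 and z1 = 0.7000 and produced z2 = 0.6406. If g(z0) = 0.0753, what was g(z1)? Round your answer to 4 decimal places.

-0.1102

The secant line through (0.6000, 0.0753) and (0.7000, g(z1)) crosses zero at z2 = 0.6406.
So (0.6000, 0.0753), (0.7000, g(z1)), (0.6406, 0) are collinear:
g(z1) = 0.0753 · (0.7000 − 0.6406) / (0.6000 − 0.6406) = 0.0753 · (0.059400)/(-0.040600) = -0.110168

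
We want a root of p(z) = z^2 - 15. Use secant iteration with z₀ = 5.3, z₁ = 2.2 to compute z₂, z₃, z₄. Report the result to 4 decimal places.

p(5.3) = 13.090000, p(2.2) = -10.160000
z₂ = 2.200000 − (-10.160000)·(2.200000 − 5.300000) / (-10.160000 − 13.090000) = 2.200000 − (31.496000)/(-23.250000) = 3.554667
p(3.554667) = -2.364345
z₃ = 3.554667 − (-2.364345)·(3.554667 − 2.200000) / (-2.364345 − (-10.160000)) = 3.554667 − (-3.202899)/(7.795655) = 3.965524
p(3.965524) = 0.725378
z₄ = 3.965524 − 0.725378·(3.965524 − 3.554667) / (0.725378 − (-2.364345)) = 3.965524 − (0.298026)/(3.089723) = 3.869066

3.5547, 3.9655, 3.8691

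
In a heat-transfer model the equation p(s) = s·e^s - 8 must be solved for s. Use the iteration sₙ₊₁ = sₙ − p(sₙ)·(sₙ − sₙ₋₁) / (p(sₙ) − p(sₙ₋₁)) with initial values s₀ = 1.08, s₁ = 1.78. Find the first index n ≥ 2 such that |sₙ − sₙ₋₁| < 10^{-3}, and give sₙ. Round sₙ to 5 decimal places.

n = 5, sₙ = 1.60581

p(1.08) = -4.8197461, p(1.78) = 2.5551444
s₂ = 1.7800000 − 2.5551444·(0.7000000)/(7.3748905) = 1.5374742;  |Δ| = 0.2425258
p(1.5374742) = -0.8464040
s₃ = 1.5374742 − (-0.8464040)·(-0.2425258)/(-3.4015484) = 1.5978217;  |Δ| = 0.0603475
p(1.5978217) = -0.1031581
s₄ = 1.5978217 − (-0.1031581)·(0.0603475)/(0.7432459) = 1.6061975;  |Δ| = 0.0083759
p(1.6061975) = 0.0050064
s₅ = 1.6061975 − 0.0050064·(0.0083759)/(0.1081645) = 1.6058099;  |Δ| = 0.0003877
|s₅ − s₄| = 0.0003877 < 10^{-3}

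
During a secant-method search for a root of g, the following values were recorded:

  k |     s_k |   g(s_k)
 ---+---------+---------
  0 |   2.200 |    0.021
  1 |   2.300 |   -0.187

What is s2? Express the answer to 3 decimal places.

2.210

s2 = 2.300 − (-0.187)·(2.300 − 2.200) / (-0.187 − 0.021)
   = 2.300 − (-0.01870)/(-0.20800) = 2.21010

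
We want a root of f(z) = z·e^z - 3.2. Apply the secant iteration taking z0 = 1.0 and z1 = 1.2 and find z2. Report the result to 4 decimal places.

f(1.0) = -0.481718, f(1.2) = 0.784140
z2 = 1.200000 − 0.784140·(1.200000 − 1.000000) / (0.784140 − (-0.481718)) = 1.200000 − (0.156828)/(1.265858) = 1.076109

1.0761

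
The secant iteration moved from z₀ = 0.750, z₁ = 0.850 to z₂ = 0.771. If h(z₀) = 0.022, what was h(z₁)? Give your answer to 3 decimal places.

-0.083

The secant line through (0.750, 0.022) and (0.850, h(z₁)) crosses zero at z₂ = 0.771.
So (0.750, 0.022), (0.850, h(z₁)), (0.771, 0) are collinear:
h(z₁) = 0.022 · (0.850 − 0.771) / (0.750 − 0.771) = 0.022 · (0.07900)/(-0.02100) = -0.08276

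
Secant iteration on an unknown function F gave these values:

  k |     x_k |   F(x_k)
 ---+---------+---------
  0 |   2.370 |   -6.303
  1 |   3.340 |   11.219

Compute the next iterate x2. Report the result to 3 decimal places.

x2 = 3.340 − 11.219·(3.340 − 2.370) / (11.219 − (-6.303))
   = 3.340 − (10.88243)/(17.52200) = 2.71893

2.719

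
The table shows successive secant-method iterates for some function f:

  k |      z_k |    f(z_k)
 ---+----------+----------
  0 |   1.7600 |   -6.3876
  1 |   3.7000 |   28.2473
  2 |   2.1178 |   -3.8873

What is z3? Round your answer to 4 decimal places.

z3 = 2.1178 − (-3.8873)·(2.1178 − 3.7000) / (-3.8873 − 28.2473)
   = 2.1178 − (6.150486)/(-32.134600) = 2.309198

2.3092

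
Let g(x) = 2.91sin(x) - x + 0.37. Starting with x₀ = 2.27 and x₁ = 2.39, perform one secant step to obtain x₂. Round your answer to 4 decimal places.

2.3790

g(2.27) = 0.327183, g(2.39) = -0.033043
x₂ = 2.390000 − (-0.033043)·(2.390000 − 2.270000) / (-0.033043 − 0.327183) = 2.390000 − (-0.003965)/(-0.360226) = 2.378993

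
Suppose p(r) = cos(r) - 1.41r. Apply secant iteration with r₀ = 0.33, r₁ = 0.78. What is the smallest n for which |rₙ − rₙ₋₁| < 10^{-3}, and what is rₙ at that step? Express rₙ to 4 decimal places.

p(0.33) = 0.480742, p(0.78) = -0.388886
r₂ = 0.780000 − (-0.388886)·(0.450000)/(-0.869629) = 0.578766;  |Δ| = 0.201234
p(0.578766) = 0.021078
r₃ = 0.578766 − 0.021078·(-0.201234)/(0.409965) = 0.589112;  |Δ| = 0.010346
p(0.589112) = 0.000786
r₄ = 0.589112 − 0.000786·(0.010346)/(-0.020293) = 0.589513;  |Δ| = 0.000401
|r₄ − r₃| = 0.000401 < 10^{-3}

n = 4, rₙ = 0.5895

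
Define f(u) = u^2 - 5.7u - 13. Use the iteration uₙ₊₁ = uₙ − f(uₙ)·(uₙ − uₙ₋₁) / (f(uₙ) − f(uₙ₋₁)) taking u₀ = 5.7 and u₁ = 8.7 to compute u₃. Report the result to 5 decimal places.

f(5.7) = -13.0000000, f(8.7) = 13.1000000
u₂ = 8.7000000 − 13.1000000·(8.7000000 − 5.7000000) / (13.1000000 − (-13.0000000)) = 8.7000000 − (39.3000000)/(26.1000000) = 7.1942529
f(7.1942529) = -2.2499670
u₃ = 7.1942529 − (-2.2499670)·(7.1942529 − 8.7000000) / (-2.2499670 − 13.1000000) = 7.1942529 − (3.3878813)/(-15.3499670) = 7.4149622

7.41496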